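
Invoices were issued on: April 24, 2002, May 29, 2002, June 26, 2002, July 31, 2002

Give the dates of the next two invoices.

August 28, 2002; September 25, 2002

These are Wednesdays with 35, 28, 35-day gaps.
Each is the final Wednesday of its month — May 29, 2002 is past the 28th, so '4th Wednesday' doesn't fit.
August 2002 ends with Wednesday August 28, 2002.
Last Wednesday of September 2002: September 25, 2002.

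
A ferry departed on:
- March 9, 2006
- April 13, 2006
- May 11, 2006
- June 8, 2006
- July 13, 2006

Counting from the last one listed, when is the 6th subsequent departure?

All dates are Thursdays, 35, 28, 28, 35 days apart.
Specifically, the 2nd Thursday of each month.
August 2006 — 2nd Thursday is August 10, 2006.
September 2006 — 2nd Thursday is September 14, 2006.
2nd Thursday of October 2006: October 12, 2006.
2nd Thursday of November 2006: November 9, 2006.
2nd Thursday of December 2006: December 14, 2006.
January 2007 — 2nd Thursday is January 11, 2007.

January 11, 2007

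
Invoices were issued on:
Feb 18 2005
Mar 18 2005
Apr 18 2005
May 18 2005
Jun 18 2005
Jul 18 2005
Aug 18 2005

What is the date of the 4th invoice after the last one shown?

The day-of-month is always 18 (28, 31, 30, 31, 30, 31 days between events).
So this recurs on the 18th of each month.
September 2005: Sep 18 2005.
Next: October 2005 → Oct 18 2005.
Next: November 2005 → Nov 18 2005.
Next: December 2005 → Dec 18 2005.

Dec 18 2005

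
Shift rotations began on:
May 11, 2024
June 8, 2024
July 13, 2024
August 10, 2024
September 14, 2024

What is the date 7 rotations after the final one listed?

These are Saturdays at 28- or 35-day spacing (28, 35, 28, 35).
The pattern: 2nd Saturday of the month.
2nd Saturday of October 2024: October 12, 2024.
November 2024 — 2nd Saturday is November 9, 2024.
2nd Saturday of December 2024: December 14, 2024.
2nd Saturday of January 2025: January 11, 2025.
February 2025 — 2nd Saturday is February 8, 2025.
2nd Saturday of March 2025: March 8, 2025.
April 2025 — 2nd Saturday is April 12, 2025.

April 12, 2025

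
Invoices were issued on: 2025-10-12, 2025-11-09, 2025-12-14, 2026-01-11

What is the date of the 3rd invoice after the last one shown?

All dates are Sundays, 28, 35, 28 days apart.
Specifically, the 2nd Sunday of each month.
February 2026 — 2nd Sunday is 2026-02-08.
2nd Sunday of March 2026: 2026-03-08.
2nd Sunday of April 2026: 2026-04-12.

2026-04-12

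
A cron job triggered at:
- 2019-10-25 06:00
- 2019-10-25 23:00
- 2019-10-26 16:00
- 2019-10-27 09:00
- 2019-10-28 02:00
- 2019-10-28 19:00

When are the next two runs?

2019-10-29 12:00, 2019-10-30 05:00

The interval is a steady 17 hours (17, 17, 17, 17, 17).
2019-10-28 19:00 + 17 h = 2019-10-29 12:00.
2019-10-29 12:00 + 17 h = 2019-10-30 05:00.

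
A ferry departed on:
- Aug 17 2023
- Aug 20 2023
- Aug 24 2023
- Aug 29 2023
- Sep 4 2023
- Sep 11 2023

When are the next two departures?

Sep 19 2023, Sep 28 2023

Intervals are 3, 4, 5, 6, 7 days — an arithmetic progression with common difference 1.
Next gap: 8 days. Sep 11 2023 + 8 days = Sep 19 2023.
Next gap: 9 days. Sep 19 2023 + 9 days = Sep 28 2023.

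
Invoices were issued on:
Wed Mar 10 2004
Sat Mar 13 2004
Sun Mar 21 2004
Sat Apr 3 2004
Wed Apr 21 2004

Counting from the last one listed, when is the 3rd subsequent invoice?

The spacing grows by 5 each time: 3, 8, 13, 18 days.
Next gap: 23 days. Wed Apr 21 2004 + 23 days = Fri May 14 2004.
Next gap: 28 days. Fri May 14 2004 + 28 days = Fri Jun 11 2004.
Next gap: 33 days. Fri Jun 11 2004 + 33 days = Wed Jul 14 2004.

Wed Jul 14 2004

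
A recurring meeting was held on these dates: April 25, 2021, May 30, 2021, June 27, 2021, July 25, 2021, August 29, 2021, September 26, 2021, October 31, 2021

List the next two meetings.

November 28, 2021; December 26, 2021

These are Sundays with 35, 28, 28, 35, 28, 35-day gaps.
Each is the final Sunday of its month — May 30, 2021 is past the 28th, so '4th Sunday' doesn't fit.
Last Sunday of November 2021: November 28, 2021.
Last Sunday of December 2021: December 26, 2021.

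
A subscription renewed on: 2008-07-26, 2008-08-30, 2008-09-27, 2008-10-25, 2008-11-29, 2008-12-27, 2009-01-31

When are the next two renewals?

2009-02-28, 2009-03-28

Every date is a Saturday; gaps 35, 28, 28, 35, 28, 35 days.
Each is the last Saturday of its month (at least one falls on the 29th or later, ruling out '4th Saturday').
February 2009 ends with Saturday 2009-02-28.
March 2009 ends with Saturday 2009-03-28.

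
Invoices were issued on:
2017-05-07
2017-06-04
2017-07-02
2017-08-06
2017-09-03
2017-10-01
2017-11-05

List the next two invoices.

2017-12-03, 2018-01-07

All dates are Sundays, 28, 28, 35, 28, 28, 35 days apart.
Specifically, the 1st Sunday of each month.
December 2017 — 1st Sunday is 2017-12-03.
1st Sunday of January 2018: 2018-01-07.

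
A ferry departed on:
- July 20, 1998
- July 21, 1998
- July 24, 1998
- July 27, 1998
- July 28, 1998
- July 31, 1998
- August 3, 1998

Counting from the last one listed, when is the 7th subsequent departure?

Gaps: 1, 3, 3, 1, 3, 3 days — not constant, but cyclic with period 3.
The events fall on every Monday, Tuesday and Friday.
The following Tuesday is August 4, 1998.
Next Friday: August 7, 1998.
The following Monday is August 10, 1998.
Next Tuesday: August 11, 1998.
Next Friday: August 14, 1998.
Next Monday: August 17, 1998.
The following Tuesday is August 18, 1998.

August 18, 1998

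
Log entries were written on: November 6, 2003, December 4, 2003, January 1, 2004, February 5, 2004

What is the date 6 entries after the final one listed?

August 5, 2004

These are Thursdays at 28- or 35-day spacing (28, 28, 35).
The pattern: 1st Thursday of the month.
March 2004 — 1st Thursday is March 4, 2004.
1st Thursday of April 2004: April 1, 2004.
May 2004 — 1st Thursday is May 6, 2004.
June 2004 — 1st Thursday is June 3, 2004.
1st Thursday of July 2004: July 1, 2004.
1st Thursday of August 2004: August 5, 2004.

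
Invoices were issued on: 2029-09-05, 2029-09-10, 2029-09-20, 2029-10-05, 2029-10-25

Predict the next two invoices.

Gaps: 5, 10, 15, 20 days — each gap is 5 larger than the previous one.
Next gap: 25 days. 2029-10-25 + 25 days = 2029-11-19.
Next gap: 30 days. 2029-11-19 + 30 days = 2029-12-19.

2029-11-19, 2029-12-19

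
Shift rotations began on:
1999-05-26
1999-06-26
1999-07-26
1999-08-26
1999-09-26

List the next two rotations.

The day-of-month is always 26 (31, 30, 31, 31 days between events).
So this recurs on the 26th of each month.
Next: October 1999 → 1999-10-26.
Next: November 1999 → 1999-11-26.

1999-10-26, 1999-11-26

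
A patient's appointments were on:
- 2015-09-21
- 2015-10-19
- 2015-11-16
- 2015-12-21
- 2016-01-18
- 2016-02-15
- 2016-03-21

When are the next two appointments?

2016-04-18, 2016-05-16

Gaps: 28, 28, 35, 28, 28, 35 days — a mix of 28 and 35. Every date is a Monday.
Each is the 3rd Monday of its month.
3rd Monday of April 2016: 2016-04-18.
3rd Monday of May 2016: 2016-05-16.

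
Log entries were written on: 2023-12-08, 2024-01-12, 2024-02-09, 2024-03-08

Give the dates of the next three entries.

2024-04-12, 2024-05-10, 2024-06-14

Gaps: 35, 28, 28 days — a mix of 28 and 35. Every date is a Friday.
Each is the 2nd Friday of its month.
April 2024 — 2nd Friday is 2024-04-12.
2nd Friday of May 2024: 2024-05-10.
2nd Friday of June 2024: 2024-06-14.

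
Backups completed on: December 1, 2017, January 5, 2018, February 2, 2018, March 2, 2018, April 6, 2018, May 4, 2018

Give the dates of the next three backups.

June 1, 2018; July 6, 2018; August 3, 2018

All dates are Fridays, 35, 28, 28, 35, 28 days apart.
Specifically, the 1st Friday of each month.
1st Friday of June 2018: June 1, 2018.
1st Friday of July 2018: July 6, 2018.
August 2018 — 1st Friday is August 3, 2018.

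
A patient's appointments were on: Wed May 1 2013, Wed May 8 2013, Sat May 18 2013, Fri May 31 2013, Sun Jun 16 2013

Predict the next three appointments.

Fri Jul 5 2013, Sat Jul 27 2013, Wed Aug 21 2013

The spacing grows by 3 each time: 7, 10, 13, 16 days.
Next gap: 19 days. Sun Jun 16 2013 + 19 days = Fri Jul 5 2013.
Next gap: 22 days. Fri Jul 5 2013 + 22 days = Sat Jul 27 2013.
Next gap: 25 days. Sat Jul 27 2013 + 25 days = Wed Aug 21 2013.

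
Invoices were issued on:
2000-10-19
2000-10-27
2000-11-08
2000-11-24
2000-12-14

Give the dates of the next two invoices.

2001-01-07, 2001-02-04

Intervals are 8, 12, 16, 20 days — an arithmetic progression with common difference 4.
Next gap: 24 days. 2000-12-14 + 24 days = 2001-01-07.
Next gap: 28 days. 2001-01-07 + 28 days = 2001-02-04.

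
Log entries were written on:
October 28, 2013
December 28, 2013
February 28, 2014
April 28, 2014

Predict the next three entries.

June 28, 2014; August 28, 2014; October 28, 2014

Gaps: 61, 62, 59 days — not constant. Every event is on the 28th of the month.
Pattern: the 28th of every 2 months.
Next: June 2014 → June 28, 2014.
Next: August 2014 → August 28, 2014.
October 2014: October 28, 2014.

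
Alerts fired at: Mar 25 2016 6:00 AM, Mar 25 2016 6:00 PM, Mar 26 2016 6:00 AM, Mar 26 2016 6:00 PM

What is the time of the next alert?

Spacing: 12, 12, 12 h — constant 12 h.
Mar 26 2016 6:00 PM + 12 h = Mar 27 2016 6:00 AM.

Mar 27 2016 6:00 AM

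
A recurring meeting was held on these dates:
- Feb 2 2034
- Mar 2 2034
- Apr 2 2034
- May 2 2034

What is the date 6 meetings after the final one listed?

Gaps: 28, 31, 30 days — not constant. Every event is on the 2nd of the month.
Pattern: the 2nd of each month.
June 2034: Jun 2 2034.
July 2034: Jul 2 2034.
Next: August 2034 → Aug 2 2034.
Next: September 2034 → Sep 2 2034.
October 2034: Oct 2 2034.
Next: November 2034 → Nov 2 2034.

Nov 2 2034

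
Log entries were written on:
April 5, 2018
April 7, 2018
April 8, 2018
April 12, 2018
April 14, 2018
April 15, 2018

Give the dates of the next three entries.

April 19, 2018; April 21, 2018; April 22, 2018

Gaps: 2, 1, 4, 2, 1 days — not constant, but cyclic with period 3.
The events fall on every Thursday, Saturday and Sunday.
Next Thursday: April 19, 2018.
Next Saturday: April 21, 2018.
Next Sunday: April 22, 2018.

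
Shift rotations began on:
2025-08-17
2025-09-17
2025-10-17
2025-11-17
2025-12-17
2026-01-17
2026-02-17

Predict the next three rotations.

Each date is the 17th; the gaps (31, 30, 31, 30, 31, 31) track the month lengths.
The rule is the 17th of each month.
Next: March 2026 → 2026-03-17.
April 2026: 2026-04-17.
Next: May 2026 → 2026-05-17.

2026-03-17, 2026-04-17, 2026-05-17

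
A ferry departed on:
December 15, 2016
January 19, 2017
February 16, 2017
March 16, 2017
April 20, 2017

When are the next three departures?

May 18, 2017; June 15, 2017; July 20, 2017

All dates are Thursdays, 35, 28, 28, 35 days apart.
Specifically, the 3rd Thursday of each month.
3rd Thursday of May 2017: May 18, 2017.
3rd Thursday of June 2017: June 15, 2017.
3rd Thursday of July 2017: July 20, 2017.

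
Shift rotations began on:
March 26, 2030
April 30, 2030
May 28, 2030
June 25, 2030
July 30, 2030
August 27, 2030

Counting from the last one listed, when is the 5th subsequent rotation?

January 28, 2031

Every date is a Tuesday; gaps 35, 28, 28, 35, 28 days.
Each is the last Tuesday of its month (at least one falls on the 29th or later, ruling out '4th Tuesday').
Last Tuesday of September 2030: September 24, 2030.
Last Tuesday of October 2030: October 29, 2030.
Last Tuesday of November 2030: November 26, 2030.
Last Tuesday of December 2030: December 31, 2030.
January 2031 ends with Tuesday January 28, 2031.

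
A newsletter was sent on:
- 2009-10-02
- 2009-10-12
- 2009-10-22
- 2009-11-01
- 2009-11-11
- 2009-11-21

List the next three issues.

The spacing is 10, 10, 10, 10, 10 days — always 10 days.
2009-11-21 + 10 days = 2009-12-01.
2009-12-01 + 10 days = 2009-12-11.
2009-12-11 + 10 days = 2009-12-21.

2009-12-01, 2009-12-11, 2009-12-21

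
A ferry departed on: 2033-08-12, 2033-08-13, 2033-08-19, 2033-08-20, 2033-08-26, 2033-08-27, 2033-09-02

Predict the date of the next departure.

The gap pattern 1, 6, 1, 6, 1, 6 repeats every 2 events.
These are the Fridays and Saturdays of each week.
The following Saturday is 2033-09-03.

2033-09-03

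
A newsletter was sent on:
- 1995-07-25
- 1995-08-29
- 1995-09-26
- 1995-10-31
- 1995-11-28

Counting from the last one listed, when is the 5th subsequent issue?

1996-04-30

Every date is a Tuesday; gaps 35, 28, 35, 28 days.
Each is the last Tuesday of its month (at least one falls on the 29th or later, ruling out '4th Tuesday').
Last Tuesday of December 1995: 1995-12-26.
January 1996 ends with Tuesday 1996-01-30.
Last Tuesday of February 1996: 1996-02-27.
March 1996 ends with Tuesday 1996-03-26.
April 1996 ends with Tuesday 1996-04-30.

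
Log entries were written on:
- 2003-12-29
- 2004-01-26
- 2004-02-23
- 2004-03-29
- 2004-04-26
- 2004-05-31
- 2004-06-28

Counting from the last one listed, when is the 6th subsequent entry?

Every date is a Monday; gaps 28, 28, 35, 28, 35, 28 days.
Each is the last Monday of its month (at least one falls on the 29th or later, ruling out '4th Monday').
Last Monday of July 2004: 2004-07-26.
Last Monday of August 2004: 2004-08-30.
September 2004 ends with Monday 2004-09-27.
Last Monday of October 2004: 2004-10-25.
Last Monday of November 2004: 2004-11-29.
December 2004 ends with Monday 2004-12-27.

2004-12-27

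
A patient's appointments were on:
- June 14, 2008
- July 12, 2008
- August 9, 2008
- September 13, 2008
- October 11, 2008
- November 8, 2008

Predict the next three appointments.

These are Saturdays at 28- or 35-day spacing (28, 28, 35, 28, 28).
The pattern: 2nd Saturday of the month.
December 2008 — 2nd Saturday is December 13, 2008.
January 2009 — 2nd Saturday is January 10, 2009.
February 2009 — 2nd Saturday is February 14, 2009.

December 13, 2008; January 10, 2009; February 14, 2009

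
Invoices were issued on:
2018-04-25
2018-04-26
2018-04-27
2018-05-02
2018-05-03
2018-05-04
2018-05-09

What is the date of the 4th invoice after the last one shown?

2018-05-17

Gaps: 1, 1, 5, 1, 1, 5 days — not constant, but cyclic with period 3.
The events fall on every Wednesday, Thursday and Friday.
The following Thursday is 2018-05-10.
Next Friday: 2018-05-11.
Next Wednesday: 2018-05-16.
The following Thursday is 2018-05-17.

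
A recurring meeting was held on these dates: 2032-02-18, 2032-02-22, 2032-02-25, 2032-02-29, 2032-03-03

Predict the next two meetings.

2032-03-07, 2032-03-10

Every event lands on a Wednesday or Sunday (gaps cycle 4, 3, 4, 3).
So the schedule is: every Wednesday and Sunday.
Next Sunday: 2032-03-07.
The following Wednesday is 2032-03-10.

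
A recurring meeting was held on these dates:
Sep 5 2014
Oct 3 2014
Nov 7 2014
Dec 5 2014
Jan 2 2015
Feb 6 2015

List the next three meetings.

Gaps: 28, 35, 28, 28, 35 days — a mix of 28 and 35. Every date is a Friday.
Each is the 1st Friday of its month.
1st Friday of March 2015: Mar 6 2015.
1st Friday of April 2015: Apr 3 2015.
1st Friday of May 2015: May 1 2015.

Mar 6 2015, Apr 3 2015, May 1 2015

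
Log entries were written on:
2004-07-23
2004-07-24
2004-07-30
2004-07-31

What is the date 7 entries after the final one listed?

2004-08-27

Every event lands on a Friday or Saturday (gaps cycle 1, 6, 1).
So the schedule is: every Friday and Saturday.
Next Friday: 2004-08-06.
Next Saturday: 2004-08-07.
The following Friday is 2004-08-13.
The following Saturday is 2004-08-14.
The following Friday is 2004-08-20.
Next Saturday: 2004-08-21.
Next Friday: 2004-08-27.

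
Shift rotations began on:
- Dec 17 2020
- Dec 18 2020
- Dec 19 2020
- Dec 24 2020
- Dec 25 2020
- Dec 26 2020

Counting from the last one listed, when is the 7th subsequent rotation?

Jan 14 2021

The gap pattern 1, 1, 5, 1, 1 repeats every 3 events.
These are the Thursdays, Fridays and Saturdays of each week.
The following Thursday is Dec 31 2020.
The following Friday is Jan 1 2021.
The following Saturday is Jan 2 2021.
Next Thursday: Jan 7 2021.
Next Friday: Jan 8 2021.
Next Saturday: Jan 9 2021.
Next Thursday: Jan 14 2021.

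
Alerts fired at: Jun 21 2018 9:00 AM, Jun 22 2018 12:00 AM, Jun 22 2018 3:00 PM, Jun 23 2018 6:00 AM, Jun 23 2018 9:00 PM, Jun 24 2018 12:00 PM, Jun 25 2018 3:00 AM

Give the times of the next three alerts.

Jun 25 2018 6:00 PM, Jun 26 2018 9:00 AM, Jun 27 2018 12:00 AM

The interval is a steady 15 hours (15, 15, 15, 15, 15, 15).
Jun 25 2018 3:00 AM + 15 h = Jun 25 2018 6:00 PM.
Jun 25 2018 6:00 PM + 15 h = Jun 26 2018 9:00 AM.
Jun 26 2018 9:00 AM + 15 h = Jun 27 2018 12:00 AM.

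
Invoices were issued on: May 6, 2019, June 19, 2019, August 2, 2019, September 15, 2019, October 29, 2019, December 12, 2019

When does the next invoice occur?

Every event comes 44 days after the last (44, 44, 44, 44, 44).
December 12, 2019 + 44 days = January 25, 2020.

January 25, 2020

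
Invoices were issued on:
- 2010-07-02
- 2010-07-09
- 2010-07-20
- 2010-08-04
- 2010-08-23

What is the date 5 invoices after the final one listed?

Gaps: 7, 11, 15, 19 days — each gap is 4 larger than the previous one.
Next gap: 23 days. 2010-08-23 + 23 days = 2010-09-15.
Next gap: 27 days. 2010-09-15 + 27 days = 2010-10-12.
Next gap: 31 days. 2010-10-12 + 31 days = 2010-11-12.
Next gap: 35 days. 2010-11-12 + 35 days = 2010-12-17.
Next gap: 39 days. 2010-12-17 + 39 days = 2011-01-25.

2011-01-25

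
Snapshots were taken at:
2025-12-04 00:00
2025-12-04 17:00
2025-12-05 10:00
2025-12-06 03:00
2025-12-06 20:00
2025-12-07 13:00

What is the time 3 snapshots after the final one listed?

The interval is a steady 17 hours (17, 17, 17, 17, 17).
2025-12-07 13:00 + 17 h = 2025-12-08 06:00.
2025-12-08 06:00 + 17 h = 2025-12-08 23:00.
2025-12-08 23:00 + 17 h = 2025-12-09 16:00.

2025-12-09 16:00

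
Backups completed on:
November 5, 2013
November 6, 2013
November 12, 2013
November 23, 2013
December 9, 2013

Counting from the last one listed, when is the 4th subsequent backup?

Gaps: 1, 6, 11, 16 days — each gap is 5 larger than the previous one.
Next gap: 21 days. December 9, 2013 + 21 days = December 30, 2013.
Next gap: 26 days. December 30, 2013 + 26 days = January 25, 2014.
Next gap: 31 days. January 25, 2014 + 31 days = February 25, 2014.
Next gap: 36 days. February 25, 2014 + 36 days = April 2, 2014.

April 2, 2014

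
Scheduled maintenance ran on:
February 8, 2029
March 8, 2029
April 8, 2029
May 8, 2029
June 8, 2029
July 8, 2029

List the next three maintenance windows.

August 8, 2029; September 8, 2029; October 8, 2029

Gaps: 28, 31, 30, 31, 30 days — not constant. Every event is on the 8th of the month.
Pattern: the 8th of each month.
Next: August 2029 → August 8, 2029.
Next: September 2029 → September 8, 2029.
Next: October 2029 → October 8, 2029.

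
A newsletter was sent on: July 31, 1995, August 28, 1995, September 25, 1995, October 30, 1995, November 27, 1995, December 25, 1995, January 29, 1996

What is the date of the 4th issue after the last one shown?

May 27, 1996

Every date is a Monday; gaps 28, 28, 35, 28, 28, 35 days.
Each is the last Monday of its month (at least one falls on the 29th or later, ruling out '4th Monday').
February 1996 ends with Monday February 26, 1996.
March 1996 ends with Monday March 25, 1996.
Last Monday of April 1996: April 29, 1996.
Last Monday of May 1996: May 27, 1996.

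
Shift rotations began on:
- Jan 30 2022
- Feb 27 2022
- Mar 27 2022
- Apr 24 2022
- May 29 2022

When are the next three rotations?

Jun 26 2022, Jul 31 2022, Aug 28 2022

These are Sundays with 28, 28, 28, 35-day gaps.
Each is the final Sunday of its month — Jan 30 2022 is past the 28th, so '4th Sunday' doesn't fit.
June 2022 ends with Sunday Jun 26 2022.
Last Sunday of July 2022: Jul 31 2022.
August 2022 ends with Sunday Aug 28 2022.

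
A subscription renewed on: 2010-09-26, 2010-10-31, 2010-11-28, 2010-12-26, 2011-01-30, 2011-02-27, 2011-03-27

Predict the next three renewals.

All Sundays; the gaps (35, 28, 28, 35, 28, 28) vary with month length.
This is the last Sunday of each month.
Last Sunday of April 2011: 2011-04-24.
Last Sunday of May 2011: 2011-05-29.
Last Sunday of June 2011: 2011-06-26.

2011-04-24, 2011-05-29, 2011-06-26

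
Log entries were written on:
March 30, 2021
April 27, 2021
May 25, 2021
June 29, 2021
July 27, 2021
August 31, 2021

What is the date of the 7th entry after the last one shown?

March 29, 2022

All Tuesdays; the gaps (28, 28, 35, 28, 35) vary with month length.
This is the last Tuesday of each month.
September 2021 ends with Tuesday September 28, 2021.
Last Tuesday of October 2021: October 26, 2021.
Last Tuesday of November 2021: November 30, 2021.
Last Tuesday of December 2021: December 28, 2021.
January 2022 ends with Tuesday January 25, 2022.
Last Tuesday of February 2022: February 22, 2022.
March 2022 ends with Tuesday March 29, 2022.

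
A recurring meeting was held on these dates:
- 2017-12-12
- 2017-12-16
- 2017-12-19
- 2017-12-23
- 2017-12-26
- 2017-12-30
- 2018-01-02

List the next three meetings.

Gaps: 4, 3, 4, 3, 4, 3 days — not constant, but cyclic with period 2.
The events fall on every Tuesday and Saturday.
The following Saturday is 2018-01-06.
The following Tuesday is 2018-01-09.
Next Saturday: 2018-01-13.

2018-01-06, 2018-01-09, 2018-01-13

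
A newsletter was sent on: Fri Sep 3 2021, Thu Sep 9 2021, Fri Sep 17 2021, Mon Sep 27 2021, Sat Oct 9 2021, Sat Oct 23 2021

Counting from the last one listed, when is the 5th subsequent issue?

Mon Jan 31 2022

Intervals are 6, 8, 10, 12, 14 days — an arithmetic progression with common difference 2.
Next gap: 16 days. Sat Oct 23 2021 + 16 days = Mon Nov 8 2021.
Next gap: 18 days. Mon Nov 8 2021 + 18 days = Fri Nov 26 2021.
Next gap: 20 days. Fri Nov 26 2021 + 20 days = Thu Dec 16 2021.
Next gap: 22 days. Thu Dec 16 2021 + 22 days = Fri Jan 7 2022.
Next gap: 24 days. Fri Jan 7 2022 + 24 days = Mon Jan 31 2022.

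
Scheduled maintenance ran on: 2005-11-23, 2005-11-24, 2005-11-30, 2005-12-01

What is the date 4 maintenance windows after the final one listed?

2005-12-15

Gaps: 1, 6, 1 days — not constant, but cyclic with period 2.
The events fall on every Wednesday and Thursday.
The following Wednesday is 2005-12-07.
The following Thursday is 2005-12-08.
Next Wednesday: 2005-12-14.
Next Thursday: 2005-12-15.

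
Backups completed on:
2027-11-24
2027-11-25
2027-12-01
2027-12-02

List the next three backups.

2027-12-08, 2027-12-09, 2027-12-15

Every event lands on a Wednesday or Thursday (gaps cycle 1, 6, 1).
So the schedule is: every Wednesday and Thursday.
Next Wednesday: 2027-12-08.
The following Thursday is 2027-12-09.
Next Wednesday: 2027-12-15.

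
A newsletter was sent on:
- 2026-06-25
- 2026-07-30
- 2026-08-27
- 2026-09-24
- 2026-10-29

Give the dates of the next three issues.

Every date is a Thursday; gaps 35, 28, 28, 35 days.
Each is the last Thursday of its month (at least one falls on the 29th or later, ruling out '4th Thursday').
November 2026 ends with Thursday 2026-11-26.
Last Thursday of December 2026: 2026-12-31.
January 2027 ends with Thursday 2027-01-28.

2026-11-26, 2026-12-31, 2027-01-28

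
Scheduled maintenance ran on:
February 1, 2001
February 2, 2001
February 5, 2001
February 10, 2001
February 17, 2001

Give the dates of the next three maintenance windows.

February 26, 2001; March 9, 2001; March 22, 2001

Intervals are 1, 3, 5, 7 days — an arithmetic progression with common difference 2.
Next gap: 9 days. February 17, 2001 + 9 days = February 26, 2001.
Next gap: 11 days. February 26, 2001 + 11 days = March 9, 2001.
Next gap: 13 days. March 9, 2001 + 13 days = March 22, 2001.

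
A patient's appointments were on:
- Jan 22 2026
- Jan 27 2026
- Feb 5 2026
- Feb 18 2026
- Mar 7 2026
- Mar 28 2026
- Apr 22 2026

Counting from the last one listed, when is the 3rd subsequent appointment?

Jul 30 2026

Gaps: 5, 9, 13, 17, 21, 25 days — each gap is 4 larger than the previous one.
Next gap: 29 days. Apr 22 2026 + 29 days = May 21 2026.
Next gap: 33 days. May 21 2026 + 33 days = Jun 23 2026.
Next gap: 37 days. Jun 23 2026 + 37 days = Jul 30 2026.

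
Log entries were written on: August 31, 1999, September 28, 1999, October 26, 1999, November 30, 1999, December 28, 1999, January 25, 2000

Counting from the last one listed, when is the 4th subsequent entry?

May 30, 2000

These are Tuesdays with 28, 28, 35, 28, 28-day gaps.
Each is the final Tuesday of its month — August 31, 1999 is past the 28th, so '4th Tuesday' doesn't fit.
Last Tuesday of February 2000: February 29, 2000.
Last Tuesday of March 2000: March 28, 2000.
Last Tuesday of April 2000: April 25, 2000.
Last Tuesday of May 2000: May 30, 2000.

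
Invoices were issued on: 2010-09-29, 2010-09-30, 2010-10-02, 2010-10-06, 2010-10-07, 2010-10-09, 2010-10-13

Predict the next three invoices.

2010-10-14, 2010-10-16, 2010-10-20

Every event lands on a Wednesday or Thursday or Saturday (gaps cycle 1, 2, 4, 1, 2, 4).
So the schedule is: every Wednesday, Thursday and Saturday.
Next Thursday: 2010-10-14.
The following Saturday is 2010-10-16.
Next Wednesday: 2010-10-20.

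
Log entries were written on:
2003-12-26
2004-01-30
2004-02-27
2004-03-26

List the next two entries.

All Fridays; the gaps (35, 28, 28) vary with month length.
This is the last Friday of each month.
April 2004 ends with Friday 2004-04-30.
May 2004 ends with Friday 2004-05-28.

2004-04-30, 2004-05-28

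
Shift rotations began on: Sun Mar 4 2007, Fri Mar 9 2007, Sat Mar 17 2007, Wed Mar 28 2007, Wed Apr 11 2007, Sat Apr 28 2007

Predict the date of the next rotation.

The spacing grows by 3 each time: 5, 8, 11, 14, 17 days.
Next gap: 20 days. Sat Apr 28 2007 + 20 days = Fri May 18 2007.

Fri May 18 2007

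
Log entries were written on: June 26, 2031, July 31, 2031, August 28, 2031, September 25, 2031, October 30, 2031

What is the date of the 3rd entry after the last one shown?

These are Thursdays with 35, 28, 28, 35-day gaps.
Each is the final Thursday of its month — July 31, 2031 is past the 28th, so '4th Thursday' doesn't fit.
Last Thursday of November 2031: November 27, 2031.
December 2031 ends with Thursday December 25, 2031.
Last Thursday of January 2032: January 29, 2032.

January 29, 2032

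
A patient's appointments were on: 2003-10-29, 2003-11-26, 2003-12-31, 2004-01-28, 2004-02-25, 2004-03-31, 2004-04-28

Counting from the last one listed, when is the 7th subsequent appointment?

All Wednesdays; the gaps (28, 35, 28, 28, 35, 28) vary with month length.
This is the last Wednesday of each month.
May 2004 ends with Wednesday 2004-05-26.
Last Wednesday of June 2004: 2004-06-30.
July 2004 ends with Wednesday 2004-07-28.
Last Wednesday of August 2004: 2004-08-25.
Last Wednesday of September 2004: 2004-09-29.
Last Wednesday of October 2004: 2004-10-27.
Last Wednesday of November 2004: 2004-11-24.

2004-11-24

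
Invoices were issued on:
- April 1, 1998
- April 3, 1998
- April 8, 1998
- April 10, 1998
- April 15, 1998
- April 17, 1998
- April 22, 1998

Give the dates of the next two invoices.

Gaps: 2, 5, 2, 5, 2, 5 days — not constant, but cyclic with period 2.
The events fall on every Wednesday and Friday.
Next Friday: April 24, 1998.
Next Wednesday: April 29, 1998.

April 24, 1998; April 29, 1998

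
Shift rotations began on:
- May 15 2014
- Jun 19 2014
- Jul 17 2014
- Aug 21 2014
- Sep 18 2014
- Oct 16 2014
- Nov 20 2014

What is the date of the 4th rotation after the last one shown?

Mar 19 2015

These are Thursdays at 28- or 35-day spacing (35, 28, 35, 28, 28, 35).
The pattern: 3rd Thursday of the month.
3rd Thursday of December 2014: Dec 18 2014.
3rd Thursday of January 2015: Jan 15 2015.
3rd Thursday of February 2015: Feb 19 2015.
March 2015 — 3rd Thursday is Mar 19 2015.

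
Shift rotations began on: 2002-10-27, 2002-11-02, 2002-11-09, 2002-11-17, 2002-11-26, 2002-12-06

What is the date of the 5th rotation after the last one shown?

2003-02-09

Intervals are 6, 7, 8, 9, 10 days — an arithmetic progression with common difference 1.
Next gap: 11 days. 2002-12-06 + 11 days = 2002-12-17.
Next gap: 12 days. 2002-12-17 + 12 days = 2002-12-29.
Next gap: 13 days. 2002-12-29 + 13 days = 2003-01-11.
Next gap: 14 days. 2003-01-11 + 14 days = 2003-01-25.
Next gap: 15 days. 2003-01-25 + 15 days = 2003-02-09.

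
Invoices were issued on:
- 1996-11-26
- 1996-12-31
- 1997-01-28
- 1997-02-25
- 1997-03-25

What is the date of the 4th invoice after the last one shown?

Every date is a Tuesday; gaps 35, 28, 28, 28 days.
Each is the last Tuesday of its month (at least one falls on the 29th or later, ruling out '4th Tuesday').
April 1997 ends with Tuesday 1997-04-29.
Last Tuesday of May 1997: 1997-05-27.
June 1997 ends with Tuesday 1997-06-24.
Last Tuesday of July 1997: 1997-07-29.

1997-07-29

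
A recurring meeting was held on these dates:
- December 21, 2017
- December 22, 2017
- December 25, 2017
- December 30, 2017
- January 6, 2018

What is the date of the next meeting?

January 15, 2018

Gaps: 1, 3, 5, 7 days — each gap is 2 larger than the previous one.
Next gap: 9 days. January 6, 2018 + 9 days = January 15, 2018.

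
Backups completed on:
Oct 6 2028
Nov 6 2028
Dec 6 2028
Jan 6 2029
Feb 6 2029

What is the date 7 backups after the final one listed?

The day-of-month is always 6 (31, 30, 31, 31 days between events).
So this recurs on the 6th of each month.
March 2029: Mar 6 2029.
Next: April 2029 → Apr 6 2029.
May 2029: May 6 2029.
Next: June 2029 → Jun 6 2029.
Next: July 2029 → Jul 6 2029.
Next: August 2029 → Aug 6 2029.
Next: September 2029 → Sep 6 2029.

Sep 6 2029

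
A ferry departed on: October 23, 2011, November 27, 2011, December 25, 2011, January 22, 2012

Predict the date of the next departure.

February 26, 2012

Gaps: 35, 28, 28 days — a mix of 28 and 35. Every date is a Sunday.
Each is the 4th Sunday of its month.
4th Sunday of February 2012: February 26, 2012.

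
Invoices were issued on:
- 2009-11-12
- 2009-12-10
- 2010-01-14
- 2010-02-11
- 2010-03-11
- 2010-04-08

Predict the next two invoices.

2010-05-13, 2010-06-10

These are Thursdays at 28- or 35-day spacing (28, 35, 28, 28, 28).
The pattern: 2nd Thursday of the month.
2nd Thursday of May 2010: 2010-05-13.
2nd Thursday of June 2010: 2010-06-10.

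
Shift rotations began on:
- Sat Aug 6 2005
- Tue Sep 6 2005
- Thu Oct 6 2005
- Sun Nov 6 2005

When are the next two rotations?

Tue Dec 6 2005, Fri Jan 6 2006

Gaps: 31, 30, 31 days — not constant. Every event is on the 6th of the month.
Pattern: the 6th of each month.
Next: December 2005 → Tue Dec 6 2005.
Next: January 2006 → Fri Jan 6 2006.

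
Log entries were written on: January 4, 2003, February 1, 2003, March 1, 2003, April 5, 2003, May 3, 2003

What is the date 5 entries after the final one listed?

Gaps: 28, 28, 35, 28 days — a mix of 28 and 35. Every date is a Saturday.
Each is the 1st Saturday of its month.
1st Saturday of June 2003: June 7, 2003.
1st Saturday of July 2003: July 5, 2003.
1st Saturday of August 2003: August 2, 2003.
1st Saturday of September 2003: September 6, 2003.
October 2003 — 1st Saturday is October 4, 2003.

October 4, 2003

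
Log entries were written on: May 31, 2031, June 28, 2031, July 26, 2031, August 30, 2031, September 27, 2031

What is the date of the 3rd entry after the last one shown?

December 27, 2031

All Saturdays; the gaps (28, 28, 35, 28) vary with month length.
This is the last Saturday of each month.
October 2031 ends with Saturday October 25, 2031.
Last Saturday of November 2031: November 29, 2031.
December 2031 ends with Saturday December 27, 2031.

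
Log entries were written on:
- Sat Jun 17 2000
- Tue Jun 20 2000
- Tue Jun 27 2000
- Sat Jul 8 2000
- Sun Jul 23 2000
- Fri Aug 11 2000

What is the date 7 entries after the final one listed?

Intervals are 3, 7, 11, 15, 19 days — an arithmetic progression with common difference 4.
Next gap: 23 days. Fri Aug 11 2000 + 23 days = Sun Sep 3 2000.
Next gap: 27 days. Sun Sep 3 2000 + 27 days = Sat Sep 30 2000.
Next gap: 31 days. Sat Sep 30 2000 + 31 days = Tue Oct 31 2000.
Next gap: 35 days. Tue Oct 31 2000 + 35 days = Tue Dec 5 2000.
Next gap: 39 days. Tue Dec 5 2000 + 39 days = Sat Jan 13 2001.
Next gap: 43 days. Sat Jan 13 2001 + 43 days = Sun Feb 25 2001.
Next gap: 47 days. Sun Feb 25 2001 + 47 days = Fri Apr 13 2001.

Fri Apr 13 2001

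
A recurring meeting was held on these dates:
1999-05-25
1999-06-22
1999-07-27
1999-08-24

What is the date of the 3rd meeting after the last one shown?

These are Tuesdays at 28- or 35-day spacing (28, 35, 28).
The pattern: 4th Tuesday of the month.
September 1999 — 4th Tuesday is 1999-09-28.
October 1999 — 4th Tuesday is 1999-10-26.
4th Tuesday of November 1999: 1999-11-23.

1999-11-23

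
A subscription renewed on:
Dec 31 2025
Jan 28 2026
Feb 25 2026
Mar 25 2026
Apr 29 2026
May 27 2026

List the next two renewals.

Every date is a Wednesday; gaps 28, 28, 28, 35, 28 days.
Each is the last Wednesday of its month (at least one falls on the 29th or later, ruling out '4th Wednesday').
Last Wednesday of June 2026: Jun 24 2026.
Last Wednesday of July 2026: Jul 29 2026.

Jun 24 2026, Jul 29 2026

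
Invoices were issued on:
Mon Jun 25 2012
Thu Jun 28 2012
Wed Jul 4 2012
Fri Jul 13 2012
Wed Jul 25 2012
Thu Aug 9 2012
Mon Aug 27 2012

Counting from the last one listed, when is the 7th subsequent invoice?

The spacing grows by 3 each time: 3, 6, 9, 12, 15, 18 days.
Next gap: 21 days. Mon Aug 27 2012 + 21 days = Mon Sep 17 2012.
Next gap: 24 days. Mon Sep 17 2012 + 24 days = Thu Oct 11 2012.
Next gap: 27 days. Thu Oct 11 2012 + 27 days = Wed Nov 7 2012.
Next gap: 30 days. Wed Nov 7 2012 + 30 days = Fri Dec 7 2012.
Next gap: 33 days. Fri Dec 7 2012 + 33 days = Wed Jan 9 2013.
Next gap: 36 days. Wed Jan 9 2013 + 36 days = Thu Feb 14 2013.
Next gap: 39 days. Thu Feb 14 2013 + 39 days = Mon Mar 25 2013.

Mon Mar 25 2013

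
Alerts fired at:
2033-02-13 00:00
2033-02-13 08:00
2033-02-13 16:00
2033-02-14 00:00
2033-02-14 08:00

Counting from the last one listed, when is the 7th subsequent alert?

2033-02-16 16:00

The interval is a steady 8 hours (8, 8, 8, 8).
2033-02-14 08:00 + 8 h = 2033-02-14 16:00.
2033-02-14 16:00 + 8 h = 2033-02-15 00:00.
2033-02-15 00:00 + 8 h = 2033-02-15 08:00.
2033-02-15 08:00 + 8 h = 2033-02-15 16:00.
2033-02-15 16:00 + 8 h = 2033-02-16 00:00.
2033-02-16 00:00 + 8 h = 2033-02-16 08:00.
2033-02-16 08:00 + 8 h = 2033-02-16 16:00.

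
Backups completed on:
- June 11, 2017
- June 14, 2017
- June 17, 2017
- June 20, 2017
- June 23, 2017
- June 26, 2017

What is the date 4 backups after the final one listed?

July 8, 2017

Every event comes 3 days after the last (3, 3, 3, 3, 3).
June 26, 2017 + 3 days = June 29, 2017.
June 29, 2017 + 3 days = July 2, 2017.
July 2, 2017 + 3 days = July 5, 2017.
July 5, 2017 + 3 days = July 8, 2017.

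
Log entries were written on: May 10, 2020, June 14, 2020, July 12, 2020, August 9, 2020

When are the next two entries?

All dates are Sundays, 35, 28, 28 days apart.
Specifically, the 2nd Sunday of each month.
September 2020 — 2nd Sunday is September 13, 2020.
October 2020 — 2nd Sunday is October 11, 2020.

September 13, 2020; October 11, 2020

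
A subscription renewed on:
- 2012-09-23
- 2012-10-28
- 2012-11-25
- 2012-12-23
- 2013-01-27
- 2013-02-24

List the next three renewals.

2013-03-24, 2013-04-28, 2013-05-26

All dates are Sundays, 35, 28, 28, 35, 28 days apart.
Specifically, the 4th Sunday of each month.
4th Sunday of March 2013: 2013-03-24.
4th Sunday of April 2013: 2013-04-28.
4th Sunday of May 2013: 2013-05-26.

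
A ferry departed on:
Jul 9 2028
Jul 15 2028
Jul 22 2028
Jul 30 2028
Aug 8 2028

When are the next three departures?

Aug 18 2028, Aug 29 2028, Sep 10 2028

The spacing grows by 1 each time: 6, 7, 8, 9 days.
Next gap: 10 days. Aug 8 2028 + 10 days = Aug 18 2028.
Next gap: 11 days. Aug 18 2028 + 11 days = Aug 29 2028.
Next gap: 12 days. Aug 29 2028 + 12 days = Sep 10 2028.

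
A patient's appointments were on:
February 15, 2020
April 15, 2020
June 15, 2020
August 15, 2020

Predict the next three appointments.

Each date is the 15th; the gaps (60, 61, 61) track the month lengths.
The rule is the 15th of every 2 months.
October 2020: October 15, 2020.
Next: December 2020 → December 15, 2020.
February 2021: February 15, 2021.

October 15, 2020; December 15, 2020; February 15, 2021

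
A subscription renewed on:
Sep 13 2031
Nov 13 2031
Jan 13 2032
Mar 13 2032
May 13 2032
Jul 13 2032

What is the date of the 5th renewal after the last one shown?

May 13 2033

The day-of-month is always 13 (61, 61, 60, 61, 61 days between events).
So this recurs on the 13th of every 2 months.
September 2032: Sep 13 2032.
Next: November 2032 → Nov 13 2032.
Next: January 2033 → Jan 13 2033.
Next: March 2033 → Mar 13 2033.
Next: May 2033 → May 13 2033.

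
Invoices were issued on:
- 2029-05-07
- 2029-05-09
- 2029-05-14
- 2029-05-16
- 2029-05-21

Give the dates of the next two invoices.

2029-05-23, 2029-05-28

Every event lands on a Monday or Wednesday (gaps cycle 2, 5, 2, 5).
So the schedule is: every Monday and Wednesday.
The following Wednesday is 2029-05-23.
Next Monday: 2029-05-28.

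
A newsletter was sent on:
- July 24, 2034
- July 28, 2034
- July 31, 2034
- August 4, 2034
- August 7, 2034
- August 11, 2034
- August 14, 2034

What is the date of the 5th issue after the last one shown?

September 1, 2034

Every event lands on a Monday or Friday (gaps cycle 4, 3, 4, 3, 4, 3).
So the schedule is: every Monday and Friday.
The following Friday is August 18, 2034.
Next Monday: August 21, 2034.
The following Friday is August 25, 2034.
Next Monday: August 28, 2034.
The following Friday is September 1, 2034.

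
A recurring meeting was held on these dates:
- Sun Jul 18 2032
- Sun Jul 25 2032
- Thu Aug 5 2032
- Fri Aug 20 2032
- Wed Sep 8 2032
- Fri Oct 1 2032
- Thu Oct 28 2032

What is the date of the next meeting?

Sun Nov 28 2032

Intervals are 7, 11, 15, 19, 23, 27 days — an arithmetic progression with common difference 4.
Next gap: 31 days. Thu Oct 28 2032 + 31 days = Sun Nov 28 2032.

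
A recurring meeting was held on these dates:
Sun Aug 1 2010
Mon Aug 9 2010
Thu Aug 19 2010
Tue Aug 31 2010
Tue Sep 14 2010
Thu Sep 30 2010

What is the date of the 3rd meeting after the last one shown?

The spacing grows by 2 each time: 8, 10, 12, 14, 16 days.
Next gap: 18 days. Thu Sep 30 2010 + 18 days = Mon Oct 18 2010.
Next gap: 20 days. Mon Oct 18 2010 + 20 days = Sun Nov 7 2010.
Next gap: 22 days. Sun Nov 7 2010 + 22 days = Mon Nov 29 2010.

Mon Nov 29 2010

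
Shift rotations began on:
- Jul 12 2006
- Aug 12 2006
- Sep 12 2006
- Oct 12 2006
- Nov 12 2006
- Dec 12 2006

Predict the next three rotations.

Jan 12 2007, Feb 12 2007, Mar 12 2007

The day-of-month is always 12 (31, 31, 30, 31, 30 days between events).
So this recurs on the 12th of each month.
Next: January 2007 → Jan 12 2007.
Next: February 2007 → Feb 12 2007.
March 2007: Mar 12 2007.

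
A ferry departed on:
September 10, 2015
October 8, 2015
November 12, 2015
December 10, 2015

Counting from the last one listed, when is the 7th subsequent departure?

July 14, 2016

These are Thursdays at 28- or 35-day spacing (28, 35, 28).
The pattern: 2nd Thursday of the month.
2nd Thursday of January 2016: January 14, 2016.
February 2016 — 2nd Thursday is February 11, 2016.
March 2016 — 2nd Thursday is March 10, 2016.
2nd Thursday of April 2016: April 14, 2016.
2nd Thursday of May 2016: May 12, 2016.
2nd Thursday of June 2016: June 9, 2016.
2nd Thursday of July 2016: July 14, 2016.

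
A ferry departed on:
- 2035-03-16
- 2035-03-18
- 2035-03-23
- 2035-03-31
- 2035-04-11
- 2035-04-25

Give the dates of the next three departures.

2035-05-12, 2035-06-01, 2035-06-24

Gaps: 2, 5, 8, 11, 14 days — each gap is 3 larger than the previous one.
Next gap: 17 days. 2035-04-25 + 17 days = 2035-05-12.
Next gap: 20 days. 2035-05-12 + 20 days = 2035-06-01.
Next gap: 23 days. 2035-06-01 + 23 days = 2035-06-24.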